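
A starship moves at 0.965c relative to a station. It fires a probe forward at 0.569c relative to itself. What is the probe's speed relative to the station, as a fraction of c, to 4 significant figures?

Relativistic velocity addition: u = (u' + v)/(1 + u'v/c²)
= (0.569 + 0.965)/(1 + 0.569×0.965) = 1.534/1.54908 = 0.9903

u ≈ 0.9903c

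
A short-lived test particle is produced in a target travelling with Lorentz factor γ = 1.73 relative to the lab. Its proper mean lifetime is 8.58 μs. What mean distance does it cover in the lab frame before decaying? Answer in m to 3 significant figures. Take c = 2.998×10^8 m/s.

d ≈ 3630 m

β = √(1 − 1/γ²) = √(1 − 1/1.73²) = 0.81601
Dilated lifetime: Δt = γτ₀ = 1.73 × 8.58 μs = 14.843 μs
d = vΔt = 0.81601c × 14.843 μs = 2.4464×10^8 m/s × 1.4843×10^-5 s = 3630 m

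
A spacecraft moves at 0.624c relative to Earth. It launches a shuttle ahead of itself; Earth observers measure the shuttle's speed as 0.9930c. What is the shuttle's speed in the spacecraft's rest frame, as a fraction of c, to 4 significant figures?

Inverse velocity addition: u' = (u − v)/(1 − uv/c²)
= (0.9930 − 0.624)/(1 − 0.9930×0.624) = 0.3690/0.380368 = 0.9701

u' ≈ 0.9701c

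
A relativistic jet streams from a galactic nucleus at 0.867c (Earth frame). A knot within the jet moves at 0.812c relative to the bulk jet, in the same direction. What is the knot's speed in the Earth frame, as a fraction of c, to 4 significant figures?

Relativistic velocity addition: u = (u' + v)/(1 + u'v/c²)
= (0.812 + 0.867)/(1 + 0.812×0.867) = 1.679/1.70400 = 0.9853

u ≈ 0.9853c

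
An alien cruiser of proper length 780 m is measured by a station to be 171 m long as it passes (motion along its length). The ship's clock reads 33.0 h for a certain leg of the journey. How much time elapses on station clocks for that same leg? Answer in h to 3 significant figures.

Length contraction ⇒ γ = L₀/L = 780/171 = 4.5614
Time dilation: Δt = γτ₀ = 4.5614 × 33.0 h = 151 h

Δt ≈ 151 h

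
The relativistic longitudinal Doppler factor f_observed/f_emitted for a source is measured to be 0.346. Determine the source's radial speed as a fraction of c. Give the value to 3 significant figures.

β ≈ 0.786

f_obs/f_src = √((1−β)/(1+β)) = 0.346  ⇒  (1−β)/(1+β) = 0.11972
β = |1 − D²|/(1 + D²) = |1 − 0.11972|/(1 + 0.11972) = 0.786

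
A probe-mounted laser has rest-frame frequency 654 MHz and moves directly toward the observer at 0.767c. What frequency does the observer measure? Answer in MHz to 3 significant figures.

Relativistic Doppler: f_obs = f_src √((1+β)/(1−β))
= 654 × √(1.7670/0.23300) = 654 × 2.7539 = 1800 MHz

f_obs ≈ 1800 MHz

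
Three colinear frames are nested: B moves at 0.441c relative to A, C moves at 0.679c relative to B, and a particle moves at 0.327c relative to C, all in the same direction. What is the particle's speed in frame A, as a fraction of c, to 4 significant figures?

Compose boost 2: (0.679 + 0.441)/(1 + 0.679×0.441) = 1.120/1.29944 = 0.861910
Compose boost 3: (0.327 + 0.861910)/(1 + 0.327×0.861910) = 1.18891/1.28184 = 0.9275

u ≈ 0.9275c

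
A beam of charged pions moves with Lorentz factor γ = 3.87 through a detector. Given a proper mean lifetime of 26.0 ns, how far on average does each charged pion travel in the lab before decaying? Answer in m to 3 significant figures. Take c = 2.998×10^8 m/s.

β = √(1 − 1/γ²) = √(1 − 1/3.87²) = 0.96604
Dilated lifetime: Δt = γτ₀ = 3.87 × 26.0 ns = 100.62 ns
d = vΔt = 0.96604c × 100.62 ns = 2.8962×10^8 m/s × 1.0062×10^-7 s = 29.1 m

d ≈ 29.1 m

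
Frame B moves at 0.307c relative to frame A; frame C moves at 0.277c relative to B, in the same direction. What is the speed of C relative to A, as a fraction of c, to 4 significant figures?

Compose boost 2: (0.277 + 0.307)/(1 + 0.277×0.307) = 0.5840/1.08504 = 0.5382

u ≈ 0.5382c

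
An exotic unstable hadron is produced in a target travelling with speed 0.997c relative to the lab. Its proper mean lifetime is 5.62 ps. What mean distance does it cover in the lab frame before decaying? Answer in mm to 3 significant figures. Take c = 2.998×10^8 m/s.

γ = 1/√(1 − 0.997²) = 12.920
Dilated lifetime: Δt = γτ₀ = 12.920 × 5.62 ps = 72.608 ps
d = vΔt = 0.997c × 72.608 ps = 2.9890×10^8 m/s × 7.2608×10^-11 s = 21.7 mm

d ≈ 21.7 mm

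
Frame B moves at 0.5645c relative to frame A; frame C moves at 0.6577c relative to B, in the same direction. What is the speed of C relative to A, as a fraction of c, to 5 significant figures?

u ≈ 0.89129c

Compose boost 2: (0.6577 + 0.5645)/(1 + 0.6577×0.5645) = 1.2222/1.371272 = 0.89129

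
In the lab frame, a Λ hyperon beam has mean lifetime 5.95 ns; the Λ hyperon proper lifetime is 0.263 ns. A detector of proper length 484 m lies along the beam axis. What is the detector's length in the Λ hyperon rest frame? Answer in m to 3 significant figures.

Time dilation ⇒ γ = Δt/τ₀ = 5.95/0.263 = 22.624
Length contraction: L = L₀/γ = 484/22.624 = 21.4 m

L ≈ 21.4 m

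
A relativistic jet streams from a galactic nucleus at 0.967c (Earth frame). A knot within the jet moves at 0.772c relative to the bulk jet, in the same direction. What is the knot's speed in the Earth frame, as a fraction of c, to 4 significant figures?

Relativistic velocity addition: u = (u' + v)/(1 + u'v/c²)
= (0.772 + 0.967)/(1 + 0.772×0.967) = 1.739/1.74652 = 0.9957

u ≈ 0.9957c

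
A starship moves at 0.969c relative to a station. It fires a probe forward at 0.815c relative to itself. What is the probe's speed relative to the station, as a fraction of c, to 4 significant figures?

u ≈ 0.9968c

Relativistic velocity addition: u = (u' + v)/(1 + u'v/c²)
= (0.815 + 0.969)/(1 + 0.815×0.969) = 1.784/1.78973 = 0.9968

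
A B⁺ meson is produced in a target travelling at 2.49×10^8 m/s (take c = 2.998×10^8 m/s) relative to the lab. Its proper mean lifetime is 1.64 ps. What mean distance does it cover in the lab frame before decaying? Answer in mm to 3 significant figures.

d ≈ 0.733 mm

β = v/c = 2.49×10^8 / 2.998×10^8 = 0.83055
γ = 1/√(1 − 0.83055²) = 1.7955
Dilated lifetime: Δt = γτ₀ = 1.7955 × 1.64 ps = 2.9447 ps
d = vΔt = 0.83055c × 2.9447 ps = 2.4900×10^8 m/s × 2.9447×10^-12 s = 0.733 mm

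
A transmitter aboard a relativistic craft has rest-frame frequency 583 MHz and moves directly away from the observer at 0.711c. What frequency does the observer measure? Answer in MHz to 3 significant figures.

Relativistic Doppler: f_obs = f_src √((1−β)/(1+β))
= 583 × √(0.28900/1.7110) = 583 × 0.41098 = 240 MHz

f_obs ≈ 240 MHz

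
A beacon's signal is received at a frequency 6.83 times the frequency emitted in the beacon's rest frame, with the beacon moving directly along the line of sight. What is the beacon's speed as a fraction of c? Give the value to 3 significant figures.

f_obs/f_src = √((1+β)/(1−β)) = 6.83  ⇒  (1+β)/(1−β) = 46.649
β = |1 − D²|/(1 + D²) = |1 − 46.649|/(1 + 46.649) = 0.958

β ≈ 0.958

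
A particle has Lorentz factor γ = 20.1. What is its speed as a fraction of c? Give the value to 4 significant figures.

β ≈ 0.9988

β = √(1 − 1/γ²) = √(1 − 1/20.1²) = √(0.997525) = 0.9988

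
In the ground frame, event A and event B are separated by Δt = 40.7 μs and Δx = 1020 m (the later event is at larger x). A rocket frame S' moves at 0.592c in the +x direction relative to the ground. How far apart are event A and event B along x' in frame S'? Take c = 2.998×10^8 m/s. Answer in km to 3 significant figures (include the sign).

γ = 1/√(1 − 0.592²) = 1.2408
Δx' = γ(Δx − vΔt) = 1.2408 × (1020 m − 0.592×(2.998×10^8 m/s)×40.7×10^-6 s)
= 1.2408 × (-6203.5 m) = -7.70 km

Δx' ≈ -7.70 km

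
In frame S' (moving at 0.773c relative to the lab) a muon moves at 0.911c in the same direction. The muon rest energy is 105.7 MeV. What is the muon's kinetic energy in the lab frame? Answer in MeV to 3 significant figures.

K ≈ 583 MeV

u_lab = (0.911 + 0.773)/(1 + 0.911×0.773) = 0.988145
γ = 1/√(1 − 0.988145²) = 6.5137
K = (γ − 1)m₀c² = (6.5137 − 1) × 105.7 = 5.5137 × 105.7 = 583 MeV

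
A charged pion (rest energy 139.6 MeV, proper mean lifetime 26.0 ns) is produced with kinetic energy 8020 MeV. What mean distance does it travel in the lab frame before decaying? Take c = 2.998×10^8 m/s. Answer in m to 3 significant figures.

γ = 1 + K/(m₀c²) = 1 + 8020/139.6 = 58.450
β = √(1 − 1/γ²) = 0.99985
Dilated lifetime: γτ₀ = 58.450 × 26.0 ns = 1519.7 ns
d = βc·γτ₀ = 0.99985 × (2.998×10^8 m/s) × 1.5197×10^-6 s = 456 m

d ≈ 456 m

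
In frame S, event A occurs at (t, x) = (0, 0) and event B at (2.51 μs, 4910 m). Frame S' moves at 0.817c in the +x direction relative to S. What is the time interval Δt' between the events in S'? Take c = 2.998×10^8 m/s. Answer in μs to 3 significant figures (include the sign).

γ = 1/√(1 − 0.817²) = 1.7342
Δt' = γ(Δt − vΔx/c²) = 1.7342 × (2.51 μs − 0.817×4910 m / (2.998×10^8 m/s))
= 1.7342 × (-10.870 μs) = -18.9 μs

Δt' ≈ -18.9 μs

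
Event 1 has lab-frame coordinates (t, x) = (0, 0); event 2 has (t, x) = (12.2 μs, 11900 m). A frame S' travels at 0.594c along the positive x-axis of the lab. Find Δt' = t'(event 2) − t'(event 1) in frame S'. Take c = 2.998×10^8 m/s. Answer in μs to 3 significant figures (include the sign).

Δt' ≈ -14.1 μs

γ = 1/√(1 − 0.594²) = 1.2431
Δt' = γ(Δt − vΔx/c²) = 1.2431 × (12.2 μs − 0.594×11900 m / (2.998×10^8 m/s))
= 1.2431 × (-11.378 μs) = -14.1 μs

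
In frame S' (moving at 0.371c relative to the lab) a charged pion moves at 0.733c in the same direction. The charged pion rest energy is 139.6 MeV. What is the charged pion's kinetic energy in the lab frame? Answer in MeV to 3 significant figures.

K ≈ 141 MeV

u_lab = (0.733 + 0.371)/(1 + 0.733×0.371) = 0.867963
γ = 1/√(1 − 0.867963²) = 2.0136
K = (γ − 1)m₀c² = (2.0136 − 1) × 139.6 = 1.0136 × 139.6 = 141 MeV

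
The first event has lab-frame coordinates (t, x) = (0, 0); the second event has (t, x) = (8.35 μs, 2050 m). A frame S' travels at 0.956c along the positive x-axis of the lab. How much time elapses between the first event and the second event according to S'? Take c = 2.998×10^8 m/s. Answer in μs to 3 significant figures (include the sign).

Δt' ≈ 6.18 μs

γ = 1/√(1 − 0.956²) = 3.4087
Δt' = γ(Δt − vΔx/c²) = 3.4087 × (8.35 μs − 0.956×2050 m / (2.998×10^8 m/s))
= 3.4087 × (1.8130 μs) = 6.18 μs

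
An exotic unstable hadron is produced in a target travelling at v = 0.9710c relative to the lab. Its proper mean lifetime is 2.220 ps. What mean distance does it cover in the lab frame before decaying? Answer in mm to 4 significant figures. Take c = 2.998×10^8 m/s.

γ = 1/√(1 − 0.9710²) = 4.18271
Dilated lifetime: Δt = γτ₀ = 4.18271 × 2.220 ps = 9.28561 ps
d = vΔt = 0.9710c × 9.28561 ps = 2.91106×10^8 m/s × 9.28561×10^-12 s = 2.703 mm

d ≈ 2.703 mm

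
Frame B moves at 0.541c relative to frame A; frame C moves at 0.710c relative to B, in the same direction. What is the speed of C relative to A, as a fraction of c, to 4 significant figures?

u ≈ 0.9038c

Compose boost 2: (0.710 + 0.541)/(1 + 0.710×0.541) = 1.251/1.38411 = 0.9038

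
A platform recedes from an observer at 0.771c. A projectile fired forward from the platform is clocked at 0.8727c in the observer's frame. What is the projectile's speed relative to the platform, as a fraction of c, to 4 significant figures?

Inverse velocity addition: u' = (u − v)/(1 − uv/c²)
= (0.8727 − 0.771)/(1 − 0.8727×0.771) = 0.1017/0.327148 = 0.3109

u' ≈ 0.3109c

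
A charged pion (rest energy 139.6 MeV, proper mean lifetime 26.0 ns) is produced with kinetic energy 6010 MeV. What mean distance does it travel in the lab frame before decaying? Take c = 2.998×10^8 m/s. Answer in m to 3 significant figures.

γ = 1 + K/(m₀c²) = 1 + 6010/139.6 = 44.052
β = √(1 − 1/γ²) = 0.99974
Dilated lifetime: γτ₀ = 44.052 × 26.0 ns = 1145.3 ns
d = βc·γτ₀ = 0.99974 × (2.998×10^8 m/s) × 1.1453×10^-6 s = 343 m

d ≈ 343 m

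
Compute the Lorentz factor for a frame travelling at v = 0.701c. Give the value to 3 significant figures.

γ ≈ 1.40

γ = 1/√(1 − β²) = 1/√(1 − 0.701²) = 1/√(0.50860) = 1.40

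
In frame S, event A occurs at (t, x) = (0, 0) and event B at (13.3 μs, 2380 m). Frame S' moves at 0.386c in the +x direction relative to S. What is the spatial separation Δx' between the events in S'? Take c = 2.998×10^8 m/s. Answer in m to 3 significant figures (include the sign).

Δx' ≈ 912 m

γ = 1/√(1 − 0.386²) = 1.0840
Δx' = γ(Δx − vΔt) = 1.0840 × (2380 m − 0.386×(2.998×10^8 m/s)×13.3×10^-6 s)
= 1.0840 × (840.89 m) = 912 m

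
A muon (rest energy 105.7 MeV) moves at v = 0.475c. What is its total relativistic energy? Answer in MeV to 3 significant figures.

E ≈ 120 MeV

γ = 1/√(1 − 0.475²) = 1.1364
E = γm₀c² = 1.1364 × 105.7 MeV = 120 MeV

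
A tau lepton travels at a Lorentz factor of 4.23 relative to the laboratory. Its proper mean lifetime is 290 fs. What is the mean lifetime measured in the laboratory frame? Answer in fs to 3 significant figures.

Δt ≈ 1230 fs

γ = 4.23 (given)
Time dilation: Δt = γτ₀ = 4.23 × 290 fs = 1230 fs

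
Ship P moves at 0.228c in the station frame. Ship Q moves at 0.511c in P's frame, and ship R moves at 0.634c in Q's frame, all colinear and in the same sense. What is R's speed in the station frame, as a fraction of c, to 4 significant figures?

u ≈ 0.9128c

Compose boost 2: (0.511 + 0.228)/(1 + 0.511×0.228) = 0.7390/1.11651 = 0.661885
Compose boost 3: (0.634 + 0.661885)/(1 + 0.634×0.661885) = 1.29589/1.41964 = 0.9128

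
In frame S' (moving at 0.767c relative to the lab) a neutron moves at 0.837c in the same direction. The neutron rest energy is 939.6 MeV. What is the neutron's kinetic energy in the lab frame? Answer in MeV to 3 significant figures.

u_lab = (0.837 + 0.767)/(1 + 0.837×0.767) = 0.976870
γ = 1/√(1 − 0.976870²) = 4.6765
K = (γ − 1)m₀c² = (4.6765 − 1) × 939.6 = 3.6765 × 939.6 = 3450 MeV

K ≈ 3450 MeV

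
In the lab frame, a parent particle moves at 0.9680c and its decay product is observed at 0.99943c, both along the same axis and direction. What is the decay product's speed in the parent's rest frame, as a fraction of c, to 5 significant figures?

Inverse velocity addition: u' = (u − v)/(1 − uv/c²)
= (0.99943 − 0.9680)/(1 − 0.99943×0.9680) = 0.031430/0.03255176 = 0.96554

u' ≈ 0.96554c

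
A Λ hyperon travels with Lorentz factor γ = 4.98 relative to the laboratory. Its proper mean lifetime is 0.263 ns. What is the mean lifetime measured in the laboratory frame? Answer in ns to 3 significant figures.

γ = 4.98 (given)
Time dilation: Δt = γτ₀ = 4.98 × 0.263 ns = 1.31 ns

Δt ≈ 1.31 ns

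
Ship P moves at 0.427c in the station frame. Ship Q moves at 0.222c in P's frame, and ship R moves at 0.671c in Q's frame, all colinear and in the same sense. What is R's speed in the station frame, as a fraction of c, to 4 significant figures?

Compose boost 2: (0.222 + 0.427)/(1 + 0.222×0.427) = 0.6490/1.09479 = 0.592806
Compose boost 3: (0.671 + 0.592806)/(1 + 0.671×0.592806) = 1.26381/1.39777 = 0.9042

u ≈ 0.9042c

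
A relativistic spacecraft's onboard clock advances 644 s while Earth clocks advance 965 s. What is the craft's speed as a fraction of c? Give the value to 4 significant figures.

β ≈ 0.7447

γ = Δt/τ₀ = 965/644 = 1.49845
β = √(1 − 1/γ²) = √(1 − 1/1.49845²) = 0.7447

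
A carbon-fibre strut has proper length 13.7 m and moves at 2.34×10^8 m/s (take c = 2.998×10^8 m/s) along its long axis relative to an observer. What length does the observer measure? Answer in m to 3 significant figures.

L ≈ 8.56 m

β = v/c = 2.34×10^8 / 2.998×10^8 = 0.78052
γ = 1/√(1 − 0.78052²) = 1.5997
Length contraction: L = L₀/γ = 13.7/1.5997 = 8.56 m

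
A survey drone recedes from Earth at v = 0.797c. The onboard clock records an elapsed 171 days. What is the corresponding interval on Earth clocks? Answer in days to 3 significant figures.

Δt ≈ 283 days

γ = 1/√(1 − 0.797²) = 1.6557
Time dilation: Δt = γτ₀ = 1.6557 × 171 days = 283 days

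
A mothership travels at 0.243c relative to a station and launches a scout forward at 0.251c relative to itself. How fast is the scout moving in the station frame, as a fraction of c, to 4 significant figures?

u ≈ 0.4656c

Compose boost 2: (0.251 + 0.243)/(1 + 0.251×0.243) = 0.4940/1.06099 = 0.4656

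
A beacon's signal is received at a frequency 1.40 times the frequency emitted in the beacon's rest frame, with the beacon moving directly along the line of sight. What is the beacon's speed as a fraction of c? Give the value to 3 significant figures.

β ≈ 0.324

f_obs/f_src = √((1+β)/(1−β)) = 1.40  ⇒  (1+β)/(1−β) = 1.9600
β = |1 − D²|/(1 + D²) = |1 − 1.9600|/(1 + 1.9600) = 0.324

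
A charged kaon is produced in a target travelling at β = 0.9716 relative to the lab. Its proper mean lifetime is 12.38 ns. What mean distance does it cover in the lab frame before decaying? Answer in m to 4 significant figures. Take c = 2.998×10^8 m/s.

d ≈ 15.24 m

γ = 1/√(1 − 0.9716²) = 4.22602
Dilated lifetime: Δt = γτ₀ = 4.22602 × 12.38 ns = 52.3181 ns
d = vΔt = 0.9716c × 52.3181 ns = 2.91286×10^8 m/s × 5.23181×10^-8 s = 15.24 m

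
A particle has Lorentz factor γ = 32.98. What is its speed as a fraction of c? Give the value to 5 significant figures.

β ≈ 0.99954

β = √(1 − 1/γ²) = √(1 − 1/32.98²) = √(0.9990806) = 0.99954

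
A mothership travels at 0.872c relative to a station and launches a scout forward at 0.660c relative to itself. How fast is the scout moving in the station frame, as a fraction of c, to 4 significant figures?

Compose boost 2: (0.660 + 0.872)/(1 + 0.660×0.872) = 1.532/1.57552 = 0.9724

u ≈ 0.9724c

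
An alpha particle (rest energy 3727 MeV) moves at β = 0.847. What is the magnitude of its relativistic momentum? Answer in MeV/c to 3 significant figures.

p ≈ 5940 MeV/c

γ = 1/√(1 − 0.847²) = 1.8811
p = γβm₀c = 1.8811 × 0.847 × 3727 MeV/c = 5940 MeV/c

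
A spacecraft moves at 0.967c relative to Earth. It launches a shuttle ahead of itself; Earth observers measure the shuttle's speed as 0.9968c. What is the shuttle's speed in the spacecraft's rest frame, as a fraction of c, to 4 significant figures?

Inverse velocity addition: u' = (u − v)/(1 − uv/c²)
= (0.9968 − 0.967)/(1 − 0.9968×0.967) = 0.02980/0.0360944 = 0.8256

u' ≈ 0.8256c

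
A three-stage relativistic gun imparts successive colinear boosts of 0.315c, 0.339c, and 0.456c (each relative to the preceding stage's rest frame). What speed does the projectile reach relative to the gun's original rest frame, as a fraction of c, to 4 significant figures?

u ≈ 0.8247c

Compose boost 2: (0.339 + 0.315)/(1 + 0.339×0.315) = 0.6540/1.10678 = 0.590901
Compose boost 3: (0.456 + 0.590901)/(1 + 0.456×0.590901) = 1.04690/1.26945 = 0.8247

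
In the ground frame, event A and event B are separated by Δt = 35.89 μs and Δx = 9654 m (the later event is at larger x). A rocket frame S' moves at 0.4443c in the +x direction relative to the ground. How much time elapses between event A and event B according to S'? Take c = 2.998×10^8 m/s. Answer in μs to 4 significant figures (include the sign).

γ = 1/√(1 − 0.4443²) = 1.11622
Δt' = γ(Δt − vΔx/c²) = 1.11622 × (35.89 μs − 0.4443×9654 m / (2.998×10^8 m/s))
= 1.11622 × (21.5829 μs) = 24.09 μs

Δt' ≈ 24.09 μs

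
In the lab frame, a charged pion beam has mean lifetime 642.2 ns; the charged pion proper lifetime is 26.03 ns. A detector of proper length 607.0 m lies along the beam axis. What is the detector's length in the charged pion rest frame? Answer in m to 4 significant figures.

Time dilation ⇒ γ = Δt/τ₀ = 642.2/26.03 = 24.6715
Length contraction: L = L₀/γ = 607.0/24.6715 = 24.60 m

L ≈ 24.60 m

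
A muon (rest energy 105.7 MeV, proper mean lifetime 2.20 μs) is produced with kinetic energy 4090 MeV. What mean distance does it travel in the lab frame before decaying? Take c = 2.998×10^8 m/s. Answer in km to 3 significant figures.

d ≈ 26.2 km

γ = 1 + K/(m₀c²) = 1 + 4090/105.7 = 39.694
β = √(1 − 1/γ²) = 0.99968
Dilated lifetime: γτ₀ = 39.694 × 2.20 μs = 87.328 μs
d = βc·γτ₀ = 0.99968 × (2.998×10^8 m/s) × 8.7328×10^-5 s = 26.2 km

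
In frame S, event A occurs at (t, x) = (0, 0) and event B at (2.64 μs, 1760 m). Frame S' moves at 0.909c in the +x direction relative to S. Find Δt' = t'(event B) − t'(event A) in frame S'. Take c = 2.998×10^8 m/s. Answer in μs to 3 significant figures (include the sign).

γ = 1/√(1 − 0.909²) = 2.3993
Δt' = γ(Δt − vΔx/c²) = 2.3993 × (2.64 μs − 0.909×1760 m / (2.998×10^8 m/s))
= 2.3993 × (-2.6964 μs) = -6.47 μs

Δt' ≈ -6.47 μs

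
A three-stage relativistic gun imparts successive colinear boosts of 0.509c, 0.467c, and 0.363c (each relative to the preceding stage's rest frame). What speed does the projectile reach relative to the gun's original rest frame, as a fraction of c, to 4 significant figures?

Compose boost 2: (0.467 + 0.509)/(1 + 0.467×0.509) = 0.9760/1.23770 = 0.788558
Compose boost 3: (0.363 + 0.788558)/(1 + 0.363×0.788558) = 1.15156/1.28625 = 0.8953

u ≈ 0.8953c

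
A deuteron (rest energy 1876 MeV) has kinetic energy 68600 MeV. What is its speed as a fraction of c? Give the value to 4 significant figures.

γ = 1 + K/(m₀c²) = 1 + 68600/1876 = 37.5672
β = √(1 − 1/γ²) = 0.9996

β ≈ 0.9996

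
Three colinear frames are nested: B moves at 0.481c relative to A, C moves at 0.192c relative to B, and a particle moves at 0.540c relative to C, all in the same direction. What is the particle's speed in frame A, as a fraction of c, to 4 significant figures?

Compose boost 2: (0.192 + 0.481)/(1 + 0.192×0.481) = 0.6730/1.09235 = 0.616102
Compose boost 3: (0.540 + 0.616102)/(1 + 0.540×0.616102) = 1.15610/1.33269 = 0.8675

u ≈ 0.8675c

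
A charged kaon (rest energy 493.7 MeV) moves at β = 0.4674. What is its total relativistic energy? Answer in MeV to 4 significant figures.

E ≈ 558.5 MeV

γ = 1/√(1 − 0.4674²) = 1.13116
E = γm₀c² = 1.13116 × 493.7 MeV = 558.5 MeV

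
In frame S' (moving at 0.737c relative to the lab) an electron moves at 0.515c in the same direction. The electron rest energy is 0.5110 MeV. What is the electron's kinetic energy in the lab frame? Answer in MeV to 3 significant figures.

K ≈ 0.706 MeV

u_lab = (0.515 + 0.737)/(1 + 0.515×0.737) = 0.907539
γ = 1/√(1 − 0.907539²) = 2.3811
K = (γ − 1)m₀c² = (2.3811 − 1) × 0.5110 = 1.3811 × 0.5110 = 0.706 MeV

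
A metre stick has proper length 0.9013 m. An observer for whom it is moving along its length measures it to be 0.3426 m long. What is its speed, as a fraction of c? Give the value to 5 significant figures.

γ = L₀/L = 0.9013/0.3426 = 2.630765
β = √(1 − 1/γ²) = 0.92494

β ≈ 0.92494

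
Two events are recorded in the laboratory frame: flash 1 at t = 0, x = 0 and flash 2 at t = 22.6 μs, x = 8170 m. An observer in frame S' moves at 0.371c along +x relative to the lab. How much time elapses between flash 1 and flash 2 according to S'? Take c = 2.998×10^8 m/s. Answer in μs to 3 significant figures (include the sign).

Δt' ≈ 13.4 μs

γ = 1/√(1 − 0.371²) = 1.0769
Δt' = γ(Δt − vΔx/c²) = 1.0769 × (22.6 μs − 0.371×8170 m / (2.998×10^8 m/s))
= 1.0769 × (12.490 μs) = 13.4 μs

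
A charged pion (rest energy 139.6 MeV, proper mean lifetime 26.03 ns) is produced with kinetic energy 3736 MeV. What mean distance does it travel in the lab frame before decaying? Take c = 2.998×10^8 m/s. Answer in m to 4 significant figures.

d ≈ 216.5 m

γ = 1 + K/(m₀c²) = 1 + 3736/139.6 = 27.7622
β = √(1 − 1/γ²) = 0.999351
Dilated lifetime: γτ₀ = 27.7622 × 26.03 ns = 722.649 ns
d = βc·γτ₀ = 0.999351 × (2.998×10^8 m/s) × 7.22649×10^-7 s = 216.5 m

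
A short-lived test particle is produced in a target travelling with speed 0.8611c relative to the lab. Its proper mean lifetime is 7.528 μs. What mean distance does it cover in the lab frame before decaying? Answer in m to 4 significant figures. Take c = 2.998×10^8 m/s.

d ≈ 3822 m

γ = 1/√(1 − 0.8611²) = 1.96682
Dilated lifetime: Δt = γτ₀ = 1.96682 × 7.528 μs = 14.8062 μs
d = vΔt = 0.8611c × 14.8062 μs = 2.58158×10^8 m/s × 1.48062×10^-5 s = 3822 m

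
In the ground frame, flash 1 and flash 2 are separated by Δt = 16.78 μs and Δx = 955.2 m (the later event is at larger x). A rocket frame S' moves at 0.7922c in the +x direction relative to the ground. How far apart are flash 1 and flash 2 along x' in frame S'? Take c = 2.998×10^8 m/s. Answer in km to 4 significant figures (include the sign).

Δx' ≈ -4.965 km

γ = 1/√(1 − 0.7922²) = 1.63864
Δx' = γ(Δx − vΔt) = 1.63864 × (955.2 m − 0.7922×(2.998×10^8 m/s)×16.78×10^-6 s)
= 1.63864 × (-3030.08 m) = -4.965 km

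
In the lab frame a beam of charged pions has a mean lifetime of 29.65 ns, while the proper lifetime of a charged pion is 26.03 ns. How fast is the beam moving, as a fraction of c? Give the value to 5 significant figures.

β ≈ 0.47883

γ = Δt/τ₀ = 29.65/26.03 = 1.139070
β = √(1 − 1/γ²) = √(1 − 1/1.139070²) = 0.47883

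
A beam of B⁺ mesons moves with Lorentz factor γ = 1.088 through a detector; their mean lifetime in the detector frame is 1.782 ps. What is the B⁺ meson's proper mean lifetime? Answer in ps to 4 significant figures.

γ = 1.088 (given)
Proper time: τ₀ = Δt/γ = 1.782/1.088 = 1.638 ps

τ₀ ≈ 1.638 ps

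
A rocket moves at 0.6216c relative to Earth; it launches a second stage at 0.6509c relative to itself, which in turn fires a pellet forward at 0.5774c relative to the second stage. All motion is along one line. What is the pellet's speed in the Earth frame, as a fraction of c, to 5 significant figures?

u ≈ 0.97391c

Compose boost 2: (0.6509 + 0.6216)/(1 + 0.6509×0.6216) = 1.2725/1.404599 = 0.9059522
Compose boost 3: (0.5774 + 0.9059522)/(1 + 0.5774×0.9059522) = 1.483352/1.523097 = 0.97391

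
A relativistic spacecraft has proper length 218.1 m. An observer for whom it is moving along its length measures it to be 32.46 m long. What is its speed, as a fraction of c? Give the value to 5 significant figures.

γ = L₀/L = 218.1/32.46 = 6.719039
β = √(1 − 1/γ²) = 0.98886

β ≈ 0.98886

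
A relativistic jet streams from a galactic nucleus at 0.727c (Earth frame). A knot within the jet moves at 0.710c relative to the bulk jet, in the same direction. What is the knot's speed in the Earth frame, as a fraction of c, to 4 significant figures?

Relativistic velocity addition: u = (u' + v)/(1 + u'v/c²)
= (0.710 + 0.727)/(1 + 0.710×0.727) = 1.437/1.51617 = 0.9478

u ≈ 0.9478c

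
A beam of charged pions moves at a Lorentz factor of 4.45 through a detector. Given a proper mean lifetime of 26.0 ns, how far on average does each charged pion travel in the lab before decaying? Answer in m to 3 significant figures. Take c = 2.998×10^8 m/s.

β = √(1 − 1/γ²) = √(1 − 1/4.45²) = 0.97442
Dilated lifetime: Δt = γτ₀ = 4.45 × 26.0 ns = 115.70 ns
d = vΔt = 0.97442c × 115.70 ns = 2.9213×10^8 m/s × 1.1570×10^-7 s = 33.8 m

d ≈ 33.8 m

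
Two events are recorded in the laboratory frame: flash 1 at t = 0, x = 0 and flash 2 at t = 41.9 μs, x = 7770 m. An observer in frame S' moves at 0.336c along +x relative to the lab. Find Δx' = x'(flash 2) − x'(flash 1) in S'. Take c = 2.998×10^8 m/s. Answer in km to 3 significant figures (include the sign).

γ = 1/√(1 − 0.336²) = 1.0617
Δx' = γ(Δx − vΔt) = 1.0617 × (7770 m − 0.336×(2.998×10^8 m/s)×41.9×10^-6 s)
= 1.0617 × (3549.3 m) = 3.77 km

Δx' ≈ 3.77 km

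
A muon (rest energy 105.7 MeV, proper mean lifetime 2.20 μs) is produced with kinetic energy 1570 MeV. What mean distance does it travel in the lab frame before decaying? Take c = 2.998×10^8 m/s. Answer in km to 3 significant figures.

d ≈ 10.4 km

γ = 1 + K/(m₀c²) = 1 + 1570/105.7 = 15.853
β = √(1 − 1/γ²) = 0.99801
Dilated lifetime: γτ₀ = 15.853 × 2.20 μs = 34.877 μs
d = βc·γτ₀ = 0.99801 × (2.998×10^8 m/s) × 3.4877×10^-5 s = 10.4 km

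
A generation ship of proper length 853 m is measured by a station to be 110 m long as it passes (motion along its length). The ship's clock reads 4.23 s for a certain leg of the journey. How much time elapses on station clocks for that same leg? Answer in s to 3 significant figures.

Length contraction ⇒ γ = L₀/L = 853/110 = 7.7545
Time dilation: Δt = γτ₀ = 7.7545 × 4.23 s = 32.8 s

Δt ≈ 32.8 s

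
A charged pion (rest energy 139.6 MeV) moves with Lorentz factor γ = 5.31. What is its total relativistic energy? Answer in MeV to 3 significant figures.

γ = 5.31 (given)
E = γm₀c² = 5.31 × 139.6 MeV = 741 MeV

E ≈ 741 MeV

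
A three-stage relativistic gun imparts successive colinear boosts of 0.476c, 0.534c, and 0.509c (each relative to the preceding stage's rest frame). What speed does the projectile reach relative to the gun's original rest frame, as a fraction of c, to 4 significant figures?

u ≈ 0.9322c

Compose boost 2: (0.534 + 0.476)/(1 + 0.534×0.476) = 1.010/1.25418 = 0.805304
Compose boost 3: (0.509 + 0.805304)/(1 + 0.509×0.805304) = 1.31430/1.40990 = 0.9322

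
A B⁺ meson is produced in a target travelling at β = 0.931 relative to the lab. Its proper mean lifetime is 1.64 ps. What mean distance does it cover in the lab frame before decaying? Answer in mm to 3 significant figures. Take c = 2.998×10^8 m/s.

γ = 1/√(1 − 0.931²) = 2.7396
Dilated lifetime: Δt = γτ₀ = 2.7396 × 1.64 ps = 4.4929 ps
d = vΔt = 0.931c × 4.4929 ps = 2.7911×10^8 m/s × 4.4929×10^-12 s = 1.25 mm

d ≈ 1.25 mm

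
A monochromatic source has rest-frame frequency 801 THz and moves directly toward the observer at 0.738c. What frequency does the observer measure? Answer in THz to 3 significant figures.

Relativistic Doppler: f_obs = f_src √((1+β)/(1−β))
= 801 × √(1.7380/0.26200) = 801 × 2.5756 = 2060 THz

f_obs ≈ 2060 THz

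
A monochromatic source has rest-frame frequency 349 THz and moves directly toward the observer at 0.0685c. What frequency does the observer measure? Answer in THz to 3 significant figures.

f_obs ≈ 374 THz

Relativistic Doppler: f_obs = f_src √((1+β)/(1−β))
= 349 × √(1.0685/0.93150) = 349 × 1.0710 = 374 THz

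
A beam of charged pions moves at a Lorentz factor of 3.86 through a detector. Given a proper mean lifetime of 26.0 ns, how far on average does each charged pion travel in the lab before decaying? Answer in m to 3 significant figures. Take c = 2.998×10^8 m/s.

β = √(1 − 1/γ²) = √(1 − 1/3.86²) = 0.96586
Dilated lifetime: Δt = γτ₀ = 3.86 × 26.0 ns = 100.36 ns
d = vΔt = 0.96586c × 100.36 ns = 2.8956×10^8 m/s × 1.0036×10^-7 s = 29.1 m

d ≈ 29.1 m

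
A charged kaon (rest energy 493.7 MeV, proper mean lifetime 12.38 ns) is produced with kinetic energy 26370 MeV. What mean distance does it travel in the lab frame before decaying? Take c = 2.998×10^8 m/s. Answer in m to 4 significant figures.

γ = 1 + K/(m₀c²) = 1 + 26370/493.7 = 54.4130
β = √(1 − 1/γ²) = 0.999831
Dilated lifetime: γτ₀ = 54.4130 × 12.38 ns = 673.633 ns
d = βc·γτ₀ = 0.999831 × (2.998×10^8 m/s) × 6.73633×10^-7 s = 201.9 m

d ≈ 201.9 m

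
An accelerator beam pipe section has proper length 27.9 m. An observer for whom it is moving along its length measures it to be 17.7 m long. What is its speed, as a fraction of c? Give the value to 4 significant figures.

β ≈ 0.7730

γ = L₀/L = 27.9/17.7 = 1.57627
β = √(1 − 1/γ²) = 0.7730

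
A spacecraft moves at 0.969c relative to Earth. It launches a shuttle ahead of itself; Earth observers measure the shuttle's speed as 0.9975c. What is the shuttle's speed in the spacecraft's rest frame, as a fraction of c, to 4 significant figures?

u' ≈ 0.8527c

Inverse velocity addition: u' = (u − v)/(1 − uv/c²)
= (0.9975 − 0.969)/(1 − 0.9975×0.969) = 0.02850/0.0334225 = 0.8527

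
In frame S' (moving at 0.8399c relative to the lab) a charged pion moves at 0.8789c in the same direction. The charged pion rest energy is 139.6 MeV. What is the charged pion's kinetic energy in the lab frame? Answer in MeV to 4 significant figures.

u_lab = (0.8789 + 0.8399)/(1 + 0.8789×0.8399) = 0.9888458
γ = 1/√(1 − 0.9888458²) = 6.71398
K = (γ − 1)m₀c² = (6.71398 − 1) × 139.6 = 5.71398 × 139.6 = 797.7 MeV

K ≈ 797.7 MeV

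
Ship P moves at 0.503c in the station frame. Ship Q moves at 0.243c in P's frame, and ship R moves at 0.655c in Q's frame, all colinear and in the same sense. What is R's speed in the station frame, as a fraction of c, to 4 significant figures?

Compose boost 2: (0.243 + 0.503)/(1 + 0.243×0.503) = 0.7460/1.12223 = 0.664748
Compose boost 3: (0.655 + 0.664748)/(1 + 0.655×0.664748) = 1.31975/1.43541 = 0.9194

u ≈ 0.9194c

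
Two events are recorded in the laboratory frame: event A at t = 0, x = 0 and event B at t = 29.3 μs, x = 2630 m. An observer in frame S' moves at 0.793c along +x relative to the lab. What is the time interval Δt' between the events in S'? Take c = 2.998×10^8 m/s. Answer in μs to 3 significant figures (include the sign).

γ = 1/√(1 − 0.793²) = 1.6414
Δt' = γ(Δt − vΔx/c²) = 1.6414 × (29.3 μs − 0.793×2630 m / (2.998×10^8 m/s))
= 1.6414 × (22.343 μs) = 36.7 μs

Δt' ≈ 36.7 μs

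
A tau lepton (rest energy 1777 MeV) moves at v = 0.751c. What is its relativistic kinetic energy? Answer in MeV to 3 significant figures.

γ = 1/√(1 − 0.751²) = 1.5145
K = (γ − 1)m₀c² = (1.5145 − 1) × 1777 MeV = 0.51446 × 1777 MeV = 914 MeV

K ≈ 914 MeV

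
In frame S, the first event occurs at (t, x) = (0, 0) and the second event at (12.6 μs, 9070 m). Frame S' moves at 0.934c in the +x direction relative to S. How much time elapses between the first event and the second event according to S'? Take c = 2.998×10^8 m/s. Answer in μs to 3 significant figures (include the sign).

γ = 1/√(1 − 0.934²) = 2.7990
Δt' = γ(Δt − vΔx/c²) = 2.7990 × (12.6 μs − 0.934×9070 m / (2.998×10^8 m/s))
= 2.7990 × (-15.657 μs) = -43.8 μs

Δt' ≈ -43.8 μs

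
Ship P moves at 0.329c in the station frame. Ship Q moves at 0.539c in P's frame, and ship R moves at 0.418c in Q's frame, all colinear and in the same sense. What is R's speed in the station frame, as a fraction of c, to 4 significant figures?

Compose boost 2: (0.539 + 0.329)/(1 + 0.539×0.329) = 0.8680/1.17733 = 0.737261
Compose boost 3: (0.418 + 0.737261)/(1 + 0.418×0.737261) = 1.15526/1.30818 = 0.8831

u ≈ 0.8831c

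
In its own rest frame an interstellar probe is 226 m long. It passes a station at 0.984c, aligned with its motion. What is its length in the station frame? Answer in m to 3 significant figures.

γ = 1/√(1 − 0.984²) = 5.6127
Length contraction: L = L₀/γ = 226/5.6127 = 40.3 m

L ≈ 40.3 m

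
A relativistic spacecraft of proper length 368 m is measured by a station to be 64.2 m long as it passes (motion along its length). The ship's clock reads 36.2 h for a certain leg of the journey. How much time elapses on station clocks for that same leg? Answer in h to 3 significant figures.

Length contraction ⇒ γ = L₀/L = 368/64.2 = 5.7321
Time dilation: Δt = γτ₀ = 5.7321 × 36.2 h = 208 h

Δt ≈ 208 h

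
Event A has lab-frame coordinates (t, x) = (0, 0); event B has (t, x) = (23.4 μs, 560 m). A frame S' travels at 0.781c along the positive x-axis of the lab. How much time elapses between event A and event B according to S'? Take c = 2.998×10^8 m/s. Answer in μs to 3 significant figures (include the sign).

Δt' ≈ 35.1 μs

γ = 1/√(1 − 0.781²) = 1.6012
Δt' = γ(Δt − vΔx/c²) = 1.6012 × (23.4 μs − 0.781×560 m / (2.998×10^8 m/s))
= 1.6012 × (21.941 μs) = 35.1 μs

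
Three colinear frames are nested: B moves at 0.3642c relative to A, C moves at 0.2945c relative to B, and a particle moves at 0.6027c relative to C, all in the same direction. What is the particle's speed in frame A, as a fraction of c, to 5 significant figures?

u ≈ 0.88153c

Compose boost 2: (0.2945 + 0.3642)/(1 + 0.2945×0.3642) = 0.65870/1.107257 = 0.5948936
Compose boost 3: (0.6027 + 0.5948936)/(1 + 0.6027×0.5948936) = 1.197594/1.358542 = 0.88153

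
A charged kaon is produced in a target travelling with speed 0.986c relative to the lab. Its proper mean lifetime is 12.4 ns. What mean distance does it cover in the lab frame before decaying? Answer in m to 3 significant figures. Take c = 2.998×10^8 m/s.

d ≈ 22.0 m

γ = 1/√(1 − 0.986²) = 5.9972
Dilated lifetime: Δt = γτ₀ = 5.9972 × 12.4 ns = 74.365 ns
d = vΔt = 0.986c × 74.365 ns = 2.9560×10^8 m/s × 7.4365×10^-8 s = 22.0 m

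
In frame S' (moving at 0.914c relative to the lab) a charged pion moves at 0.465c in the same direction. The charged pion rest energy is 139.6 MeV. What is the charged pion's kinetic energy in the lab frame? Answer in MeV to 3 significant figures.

K ≈ 414 MeV

u_lab = (0.465 + 0.914)/(1 + 0.465×0.914) = 0.967713
γ = 1/√(1 − 0.967713²) = 3.9674
K = (γ − 1)m₀c² = (3.9674 − 1) × 139.6 = 2.9674 × 139.6 = 414 MeV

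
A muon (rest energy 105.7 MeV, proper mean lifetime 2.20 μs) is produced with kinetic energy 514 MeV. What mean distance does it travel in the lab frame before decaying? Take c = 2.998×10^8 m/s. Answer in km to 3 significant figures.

γ = 1 + K/(m₀c²) = 1 + 514/105.7 = 5.8628
β = √(1 − 1/γ²) = 0.98535
Dilated lifetime: γτ₀ = 5.8628 × 2.20 μs = 12.898 μs
d = βc·γτ₀ = 0.98535 × (2.998×10^8 m/s) × 1.2898×10^-5 s = 3.81 km

d ≈ 3.81 km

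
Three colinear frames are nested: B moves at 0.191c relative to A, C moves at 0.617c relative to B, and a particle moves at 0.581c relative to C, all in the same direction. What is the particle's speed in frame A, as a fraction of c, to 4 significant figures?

Compose boost 2: (0.617 + 0.191)/(1 + 0.617×0.191) = 0.8080/1.11785 = 0.722818
Compose boost 3: (0.581 + 0.722818)/(1 + 0.581×0.722818) = 1.30382/1.41996 = 0.9182

u ≈ 0.9182c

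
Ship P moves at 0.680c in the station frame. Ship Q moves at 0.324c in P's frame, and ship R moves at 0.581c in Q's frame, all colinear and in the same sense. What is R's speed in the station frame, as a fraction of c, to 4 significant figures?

u ≈ 0.9497c

Compose boost 2: (0.324 + 0.680)/(1 + 0.324×0.680) = 1.004/1.22032 = 0.822735
Compose boost 3: (0.581 + 0.822735)/(1 + 0.581×0.822735) = 1.40374/1.47801 = 0.9497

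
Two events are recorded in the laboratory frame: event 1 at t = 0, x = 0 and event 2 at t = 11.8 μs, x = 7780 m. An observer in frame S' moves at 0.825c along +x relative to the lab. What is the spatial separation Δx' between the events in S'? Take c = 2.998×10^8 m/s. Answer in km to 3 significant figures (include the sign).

γ = 1/√(1 − 0.825²) = 1.7695
Δx' = γ(Δx − vΔt) = 1.7695 × (7780 m − 0.825×(2.998×10^8 m/s)×11.8×10^-6 s)
= 1.7695 × (4861.4 m) = 8.60 km

Δx' ≈ 8.60 km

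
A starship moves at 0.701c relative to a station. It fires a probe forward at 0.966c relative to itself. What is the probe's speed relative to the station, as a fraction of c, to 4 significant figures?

u ≈ 0.9939c

Relativistic velocity addition: u = (u' + v)/(1 + u'v/c²)
= (0.966 + 0.701)/(1 + 0.966×0.701) = 1.667/1.67717 = 0.9939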